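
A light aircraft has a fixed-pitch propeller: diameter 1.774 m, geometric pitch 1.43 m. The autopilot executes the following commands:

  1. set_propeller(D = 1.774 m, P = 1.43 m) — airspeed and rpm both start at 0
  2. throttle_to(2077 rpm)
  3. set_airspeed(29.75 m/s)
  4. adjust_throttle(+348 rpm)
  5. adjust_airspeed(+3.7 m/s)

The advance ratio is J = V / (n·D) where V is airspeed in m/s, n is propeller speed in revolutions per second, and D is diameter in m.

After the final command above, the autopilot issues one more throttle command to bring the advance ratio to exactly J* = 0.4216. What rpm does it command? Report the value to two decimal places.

set_propeller: D = 1.774 m, P = 1.43 m (p = P/D = 0.806088); state ← (V=0, rpm=0)
throttle_to(2077): rpm ← 2077
set_airspeed(29.75): V ← 29.75 m/s
adjust_throttle(+348): rpm ← 2077 +348 = 2425
adjust_airspeed(+3.7): V ← 29.75 +3.7 = 33.45 m/s
final state: V = 33.45 m/s, rpm = 2425 → n = rpm/60 = 40.416667 rev/s
target J* = 0.4216; solve J* = V/(n·D) for n: n = V/(J*·D) = 33.45/(0.4216 × 1.774) = 44.724130 rev/s
rpm = 60·n = 2683.447820

rpm = 2683.45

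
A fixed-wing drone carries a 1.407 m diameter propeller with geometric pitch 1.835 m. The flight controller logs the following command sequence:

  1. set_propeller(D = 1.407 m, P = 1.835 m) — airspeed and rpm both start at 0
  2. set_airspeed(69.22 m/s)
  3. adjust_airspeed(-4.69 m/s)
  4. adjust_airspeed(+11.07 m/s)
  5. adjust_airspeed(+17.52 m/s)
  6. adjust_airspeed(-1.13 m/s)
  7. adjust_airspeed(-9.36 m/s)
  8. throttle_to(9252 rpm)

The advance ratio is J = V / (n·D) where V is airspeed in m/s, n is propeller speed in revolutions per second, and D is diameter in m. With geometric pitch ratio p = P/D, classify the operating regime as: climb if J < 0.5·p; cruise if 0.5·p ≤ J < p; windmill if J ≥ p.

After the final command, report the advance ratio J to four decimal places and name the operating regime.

J = 0.3809, regime = climb

set_propeller: D = 1.407 m, P = 1.835 m (p = P/D = 1.304193); state ← (V=0, rpm=0)
set_airspeed(69.22): V ← 69.22 m/s
adjust_airspeed(-4.69): V ← 69.22 -4.69 = 64.53 m/s
adjust_airspeed(+11.07): V ← 64.53 +11.07 = 75.6 m/s
adjust_airspeed(+17.52): V ← 75.6 +17.52 = 93.12 m/s
adjust_airspeed(-1.13): V ← 93.12 -1.13 = 91.99 m/s
adjust_airspeed(-9.36): V ← 91.99 -9.36 = 82.63 m/s
throttle_to(9252): rpm ← 9252
final state: V = 82.63 m/s, rpm = 9252 → n = rpm/60 = 154.200000 rev/s
J = V / (n·D) = 82.63 / (154.200000 × 1.407) = 0.380855
regime bands: climb J<0.6521 | cruise [0.6521, 1.3042) | windmill J≥1.3042
J = 0.3809 → climb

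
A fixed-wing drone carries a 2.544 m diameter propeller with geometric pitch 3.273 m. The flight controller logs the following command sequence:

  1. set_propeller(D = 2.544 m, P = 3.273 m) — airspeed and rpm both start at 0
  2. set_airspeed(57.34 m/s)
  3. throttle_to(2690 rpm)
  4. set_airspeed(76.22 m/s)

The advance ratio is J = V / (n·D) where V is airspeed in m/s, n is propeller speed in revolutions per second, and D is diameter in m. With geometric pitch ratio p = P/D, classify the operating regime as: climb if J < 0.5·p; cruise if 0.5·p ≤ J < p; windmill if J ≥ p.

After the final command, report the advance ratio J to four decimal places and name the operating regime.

J = 0.6683, regime = cruise

set_propeller: D = 2.544 m, P = 3.273 m (p = P/D = 1.286557); state ← (V=0, rpm=0)
set_airspeed(57.34): V ← 57.34 m/s
throttle_to(2690): rpm ← 2690
set_airspeed(76.22): V ← 76.22 m/s
final state: V = 76.22 m/s, rpm = 2690 → n = rpm/60 = 44.833333 rev/s
J = V / (n·D) = 76.22 / (44.833333 × 2.544) = 0.668268
regime bands: climb J<0.6433 | cruise [0.6433, 1.2866) | windmill J≥1.2866
J = 0.6683 → cruise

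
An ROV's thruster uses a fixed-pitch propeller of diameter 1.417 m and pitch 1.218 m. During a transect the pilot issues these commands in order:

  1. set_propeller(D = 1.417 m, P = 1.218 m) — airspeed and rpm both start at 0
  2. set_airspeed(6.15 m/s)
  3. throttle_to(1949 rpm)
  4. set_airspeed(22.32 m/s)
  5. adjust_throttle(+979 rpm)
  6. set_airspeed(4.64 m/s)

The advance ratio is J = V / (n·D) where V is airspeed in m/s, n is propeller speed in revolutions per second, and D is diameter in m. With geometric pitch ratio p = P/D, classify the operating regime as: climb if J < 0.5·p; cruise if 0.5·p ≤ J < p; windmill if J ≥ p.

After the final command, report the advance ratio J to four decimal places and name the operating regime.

J = 0.0671, regime = climb

set_propeller: D = 1.417 m, P = 1.218 m (p = P/D = 0.859562); state ← (V=0, rpm=0)
set_airspeed(6.15): V ← 6.15 m/s
throttle_to(1949): rpm ← 1949
set_airspeed(22.32): V ← 22.32 m/s
adjust_throttle(+979): rpm ← 1949 +979 = 2928
set_airspeed(4.64): V ← 4.64 m/s
final state: V = 4.64 m/s, rpm = 2928 → n = rpm/60 = 48.800000 rev/s
J = V / (n·D) = 4.64 / (48.800000 × 1.417) = 0.067101
regime bands: climb J<0.4298 | cruise [0.4298, 0.8596) | windmill J≥0.8596
J = 0.0671 → climb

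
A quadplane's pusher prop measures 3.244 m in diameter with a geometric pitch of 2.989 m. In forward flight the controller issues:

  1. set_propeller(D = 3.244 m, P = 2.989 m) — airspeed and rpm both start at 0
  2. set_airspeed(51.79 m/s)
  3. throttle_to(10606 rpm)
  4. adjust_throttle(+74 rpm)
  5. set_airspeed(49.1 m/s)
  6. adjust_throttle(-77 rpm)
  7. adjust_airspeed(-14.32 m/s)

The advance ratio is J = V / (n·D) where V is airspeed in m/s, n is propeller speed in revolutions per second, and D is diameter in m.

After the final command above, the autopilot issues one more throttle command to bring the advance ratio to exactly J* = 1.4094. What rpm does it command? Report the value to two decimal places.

rpm = 456.42

set_propeller: D = 3.244 m, P = 2.989 m (p = P/D = 0.921393); state ← (V=0, rpm=0)
set_airspeed(51.79): V ← 51.79 m/s
throttle_to(10606): rpm ← 10606
adjust_throttle(+74): rpm ← 10606 +74 = 10680
set_airspeed(49.1): V ← 49.1 m/s
adjust_throttle(-77): rpm ← 10680 -77 = 10603
adjust_airspeed(-14.32): V ← 49.1 -14.32 = 34.78 m/s
final state: V = 34.78 m/s, rpm = 10603 → n = rpm/60 = 176.716667 rev/s
target J* = 1.4094; solve J* = V/(n·D) for n: n = V/(J*·D) = 34.78/(1.4094 × 3.244) = 7.607018 rev/s
rpm = 60·n = 456.421102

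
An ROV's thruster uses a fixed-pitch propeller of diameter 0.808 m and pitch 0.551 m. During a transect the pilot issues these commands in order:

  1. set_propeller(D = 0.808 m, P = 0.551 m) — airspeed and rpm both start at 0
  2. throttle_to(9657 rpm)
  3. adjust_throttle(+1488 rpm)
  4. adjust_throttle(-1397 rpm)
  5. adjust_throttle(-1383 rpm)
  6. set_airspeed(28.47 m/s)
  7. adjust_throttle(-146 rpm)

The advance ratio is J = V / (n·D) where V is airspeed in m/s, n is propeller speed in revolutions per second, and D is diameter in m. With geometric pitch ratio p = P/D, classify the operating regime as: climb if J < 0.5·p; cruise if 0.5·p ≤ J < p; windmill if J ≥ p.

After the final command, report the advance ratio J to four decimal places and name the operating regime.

J = 0.2572, regime = climb

set_propeller: D = 0.808 m, P = 0.551 m (p = P/D = 0.681931); state ← (V=0, rpm=0)
throttle_to(9657): rpm ← 9657
adjust_throttle(+1488): rpm ← 9657 +1488 = 11145
adjust_throttle(-1397): rpm ← 11145 -1397 = 9748
adjust_throttle(-1383): rpm ← 9748 -1383 = 8365
set_airspeed(28.47): V ← 28.47 m/s
adjust_throttle(-146): rpm ← 8365 -146 = 8219
final state: V = 28.47 m/s, rpm = 8219 → n = rpm/60 = 136.983333 rev/s
J = V / (n·D) = 28.47 / (136.983333 × 0.808) = 0.257222
regime bands: climb J<0.3410 | cruise [0.3410, 0.6819) | windmill J≥0.6819
J = 0.2572 → climb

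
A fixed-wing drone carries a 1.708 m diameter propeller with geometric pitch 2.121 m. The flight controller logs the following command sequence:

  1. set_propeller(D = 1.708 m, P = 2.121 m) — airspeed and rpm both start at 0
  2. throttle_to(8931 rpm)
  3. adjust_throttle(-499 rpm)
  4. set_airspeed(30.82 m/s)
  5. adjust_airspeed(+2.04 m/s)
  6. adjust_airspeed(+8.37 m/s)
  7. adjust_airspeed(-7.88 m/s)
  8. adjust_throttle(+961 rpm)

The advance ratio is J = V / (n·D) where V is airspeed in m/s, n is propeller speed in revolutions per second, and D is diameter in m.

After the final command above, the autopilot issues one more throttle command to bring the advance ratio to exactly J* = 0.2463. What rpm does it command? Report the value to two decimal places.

rpm = 4756.58

set_propeller: D = 1.708 m, P = 2.121 m (p = P/D = 1.241803); state ← (V=0, rpm=0)
throttle_to(8931): rpm ← 8931
adjust_throttle(-499): rpm ← 8931 -499 = 8432
set_airspeed(30.82): V ← 30.82 m/s
adjust_airspeed(+2.04): V ← 30.82 +2.04 = 32.86 m/s
adjust_airspeed(+8.37): V ← 32.86 +8.37 = 41.23 m/s
adjust_airspeed(-7.88): V ← 41.23 -7.88 = 33.35 m/s
adjust_throttle(+961): rpm ← 8432 +961 = 9393
final state: V = 33.35 m/s, rpm = 9393 → n = rpm/60 = 156.550000 rev/s
target J* = 0.2463; solve J* = V/(n·D) for n: n = V/(J*·D) = 33.35/(0.2463 × 1.708) = 79.276334 rev/s
rpm = 60·n = 4756.580055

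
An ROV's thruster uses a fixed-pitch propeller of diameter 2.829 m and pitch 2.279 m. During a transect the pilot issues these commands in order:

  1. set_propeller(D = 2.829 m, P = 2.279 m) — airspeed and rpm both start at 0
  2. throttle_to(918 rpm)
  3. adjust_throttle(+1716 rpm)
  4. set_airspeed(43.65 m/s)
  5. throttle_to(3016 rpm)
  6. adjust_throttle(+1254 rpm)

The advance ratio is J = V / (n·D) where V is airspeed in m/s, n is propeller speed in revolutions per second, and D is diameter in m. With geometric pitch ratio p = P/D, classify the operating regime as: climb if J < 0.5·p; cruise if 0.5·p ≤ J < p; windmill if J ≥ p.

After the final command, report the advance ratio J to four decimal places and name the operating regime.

J = 0.2168, regime = climb

set_propeller: D = 2.829 m, P = 2.279 m (p = P/D = 0.805585); state ← (V=0, rpm=0)
throttle_to(918): rpm ← 918
adjust_throttle(+1716): rpm ← 918 +1716 = 2634
set_airspeed(43.65): V ← 43.65 m/s
throttle_to(3016): rpm ← 3016
adjust_throttle(+1254): rpm ← 3016 +1254 = 4270
final state: V = 43.65 m/s, rpm = 4270 → n = rpm/60 = 71.166667 rev/s
J = V / (n·D) = 43.65 / (71.166667 × 2.829) = 0.216808
regime bands: climb J<0.4028 | cruise [0.4028, 0.8056) | windmill J≥0.8056
J = 0.2168 → climb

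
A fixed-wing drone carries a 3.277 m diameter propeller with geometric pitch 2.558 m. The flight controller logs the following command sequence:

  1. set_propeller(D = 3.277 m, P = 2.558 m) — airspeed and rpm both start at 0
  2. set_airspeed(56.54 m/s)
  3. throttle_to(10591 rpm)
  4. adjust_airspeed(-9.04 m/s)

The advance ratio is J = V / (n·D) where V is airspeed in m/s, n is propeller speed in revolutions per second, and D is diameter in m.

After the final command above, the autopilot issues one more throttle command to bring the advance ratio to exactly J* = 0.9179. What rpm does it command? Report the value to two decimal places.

set_propeller: D = 3.277 m, P = 2.558 m (p = P/D = 0.780592); state ← (V=0, rpm=0)
set_airspeed(56.54): V ← 56.54 m/s
throttle_to(10591): rpm ← 10591
adjust_airspeed(-9.04): V ← 56.54 -9.04 = 47.5 m/s
final state: V = 47.5 m/s, rpm = 10591 → n = rpm/60 = 176.516667 rev/s
target J* = 0.9179; solve J* = V/(n·D) for n: n = V/(J*·D) = 47.5/(0.9179 × 3.277) = 15.791442 rev/s
rpm = 60·n = 947.486539

rpm = 947.49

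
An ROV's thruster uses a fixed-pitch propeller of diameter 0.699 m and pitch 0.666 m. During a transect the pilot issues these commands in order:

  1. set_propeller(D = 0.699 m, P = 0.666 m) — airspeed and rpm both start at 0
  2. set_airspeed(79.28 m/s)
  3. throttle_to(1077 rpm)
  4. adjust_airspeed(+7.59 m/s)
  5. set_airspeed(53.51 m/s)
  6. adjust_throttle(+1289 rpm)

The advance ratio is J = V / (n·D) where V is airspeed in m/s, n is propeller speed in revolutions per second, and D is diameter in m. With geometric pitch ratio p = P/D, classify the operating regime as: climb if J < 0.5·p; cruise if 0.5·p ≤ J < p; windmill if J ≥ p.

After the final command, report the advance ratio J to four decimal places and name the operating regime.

set_propeller: D = 0.699 m, P = 0.666 m (p = P/D = 0.952790); state ← (V=0, rpm=0)
set_airspeed(79.28): V ← 79.28 m/s
throttle_to(1077): rpm ← 1077
adjust_airspeed(+7.59): V ← 79.28 +7.59 = 86.87 m/s
set_airspeed(53.51): V ← 53.51 m/s
adjust_throttle(+1289): rpm ← 1077 +1289 = 2366
final state: V = 53.51 m/s, rpm = 2366 → n = rpm/60 = 39.433333 rev/s
J = V / (n·D) = 53.51 / (39.433333 × 0.699) = 1.941307
regime bands: climb J<0.4764 | cruise [0.4764, 0.9528) | windmill J≥0.9528
J = 1.9413 → windmill

J = 1.9413, regime = windmill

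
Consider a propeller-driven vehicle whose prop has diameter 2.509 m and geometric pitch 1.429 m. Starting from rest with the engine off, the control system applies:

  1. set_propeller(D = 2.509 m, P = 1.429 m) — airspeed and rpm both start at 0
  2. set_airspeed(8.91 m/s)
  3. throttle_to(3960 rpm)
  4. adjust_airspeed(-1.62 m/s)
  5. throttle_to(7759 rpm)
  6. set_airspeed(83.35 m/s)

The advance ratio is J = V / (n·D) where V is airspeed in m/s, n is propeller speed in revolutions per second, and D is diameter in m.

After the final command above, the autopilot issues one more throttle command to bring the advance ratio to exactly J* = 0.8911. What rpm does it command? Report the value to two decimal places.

rpm = 2236.81

set_propeller: D = 2.509 m, P = 1.429 m (p = P/D = 0.569550); state ← (V=0, rpm=0)
set_airspeed(8.91): V ← 8.91 m/s
throttle_to(3960): rpm ← 3960
adjust_airspeed(-1.62): V ← 8.91 -1.62 = 7.29 m/s
throttle_to(7759): rpm ← 7759
set_airspeed(83.35): V ← 83.35 m/s
final state: V = 83.35 m/s, rpm = 7759 → n = rpm/60 = 129.316667 rev/s
target J* = 0.8911; solve J* = V/(n·D) for n: n = V/(J*·D) = 83.35/(0.8911 × 2.509) = 37.280223 rev/s
rpm = 60·n = 2236.813368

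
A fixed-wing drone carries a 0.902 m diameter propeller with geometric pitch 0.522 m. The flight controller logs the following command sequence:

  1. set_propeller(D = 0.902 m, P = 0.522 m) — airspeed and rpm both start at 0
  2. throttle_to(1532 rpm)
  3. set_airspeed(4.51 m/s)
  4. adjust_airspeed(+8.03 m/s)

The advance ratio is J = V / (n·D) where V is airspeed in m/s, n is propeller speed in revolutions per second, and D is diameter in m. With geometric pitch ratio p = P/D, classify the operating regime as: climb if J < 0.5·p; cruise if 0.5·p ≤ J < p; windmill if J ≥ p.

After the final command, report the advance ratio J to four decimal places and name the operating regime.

set_propeller: D = 0.902 m, P = 0.522 m (p = P/D = 0.578714); state ← (V=0, rpm=0)
throttle_to(1532): rpm ← 1532
set_airspeed(4.51): V ← 4.51 m/s
adjust_airspeed(+8.03): V ← 4.51 +8.03 = 12.54 m/s
final state: V = 12.54 m/s, rpm = 1532 → n = rpm/60 = 25.533333 rev/s
J = V / (n·D) = 12.54 / (25.533333 × 0.902) = 0.544482
regime bands: climb J<0.2894 | cruise [0.2894, 0.5787) | windmill J≥0.5787
J = 0.5445 → cruise

J = 0.5445, regime = cruise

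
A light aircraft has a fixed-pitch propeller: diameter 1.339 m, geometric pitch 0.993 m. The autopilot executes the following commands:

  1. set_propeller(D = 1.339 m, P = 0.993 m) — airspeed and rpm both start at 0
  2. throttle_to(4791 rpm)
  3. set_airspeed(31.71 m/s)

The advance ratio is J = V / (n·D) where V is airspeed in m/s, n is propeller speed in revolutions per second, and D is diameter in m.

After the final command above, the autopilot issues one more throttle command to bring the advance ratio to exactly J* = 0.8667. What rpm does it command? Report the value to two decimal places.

set_propeller: D = 1.339 m, P = 0.993 m (p = P/D = 0.741598); state ← (V=0, rpm=0)
throttle_to(4791): rpm ← 4791
set_airspeed(31.71): V ← 31.71 m/s
final state: V = 31.71 m/s, rpm = 4791 → n = rpm/60 = 79.850000 rev/s
target J* = 0.8667; solve J* = V/(n·D) for n: n = V/(J*·D) = 31.71/(0.8667 × 1.339) = 27.324163 rev/s
rpm = 60·n = 1639.449784

rpm = 1639.45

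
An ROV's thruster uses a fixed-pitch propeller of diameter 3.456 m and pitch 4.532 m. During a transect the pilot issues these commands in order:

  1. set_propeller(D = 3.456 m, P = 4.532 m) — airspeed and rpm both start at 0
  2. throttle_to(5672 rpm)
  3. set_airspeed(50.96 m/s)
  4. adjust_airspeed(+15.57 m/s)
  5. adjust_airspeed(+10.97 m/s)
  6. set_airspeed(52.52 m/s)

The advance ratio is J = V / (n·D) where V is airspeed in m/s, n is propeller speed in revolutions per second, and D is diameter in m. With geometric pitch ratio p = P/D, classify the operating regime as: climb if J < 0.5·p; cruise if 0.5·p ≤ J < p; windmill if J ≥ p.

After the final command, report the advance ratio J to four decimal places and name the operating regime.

J = 0.1608, regime = climb

set_propeller: D = 3.456 m, P = 4.532 m (p = P/D = 1.311343); state ← (V=0, rpm=0)
throttle_to(5672): rpm ← 5672
set_airspeed(50.96): V ← 50.96 m/s
adjust_airspeed(+15.57): V ← 50.96 +15.57 = 66.53 m/s
adjust_airspeed(+10.97): V ← 66.53 +10.97 = 77.5 m/s
set_airspeed(52.52): V ← 52.52 m/s
final state: V = 52.52 m/s, rpm = 5672 → n = rpm/60 = 94.533333 rev/s
J = V / (n·D) = 52.52 / (94.533333 × 3.456) = 0.160756
regime bands: climb J<0.6557 | cruise [0.6557, 1.3113) | windmill J≥1.3113
J = 0.1608 → climb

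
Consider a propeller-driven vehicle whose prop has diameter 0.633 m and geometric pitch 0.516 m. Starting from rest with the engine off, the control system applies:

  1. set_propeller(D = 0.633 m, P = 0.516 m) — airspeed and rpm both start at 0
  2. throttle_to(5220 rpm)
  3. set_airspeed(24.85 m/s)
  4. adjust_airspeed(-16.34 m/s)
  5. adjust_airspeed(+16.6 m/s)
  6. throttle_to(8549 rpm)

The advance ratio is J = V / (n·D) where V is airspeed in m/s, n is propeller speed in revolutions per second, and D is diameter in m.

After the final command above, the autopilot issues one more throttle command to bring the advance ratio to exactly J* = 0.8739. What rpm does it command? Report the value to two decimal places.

set_propeller: D = 0.633 m, P = 0.516 m (p = P/D = 0.815166); state ← (V=0, rpm=0)
throttle_to(5220): rpm ← 5220
set_airspeed(24.85): V ← 24.85 m/s
adjust_airspeed(-16.34): V ← 24.85 -16.34 = 8.51 m/s
adjust_airspeed(+16.6): V ← 8.51 +16.6 = 25.11 m/s
throttle_to(8549): rpm ← 8549
final state: V = 25.11 m/s, rpm = 8549 → n = rpm/60 = 142.483333 rev/s
target J* = 0.8739; solve J* = V/(n·D) for n: n = V/(J*·D) = 25.11/(0.8739 × 0.633) = 45.392203 rev/s
rpm = 60·n = 2723.532197

rpm = 2723.53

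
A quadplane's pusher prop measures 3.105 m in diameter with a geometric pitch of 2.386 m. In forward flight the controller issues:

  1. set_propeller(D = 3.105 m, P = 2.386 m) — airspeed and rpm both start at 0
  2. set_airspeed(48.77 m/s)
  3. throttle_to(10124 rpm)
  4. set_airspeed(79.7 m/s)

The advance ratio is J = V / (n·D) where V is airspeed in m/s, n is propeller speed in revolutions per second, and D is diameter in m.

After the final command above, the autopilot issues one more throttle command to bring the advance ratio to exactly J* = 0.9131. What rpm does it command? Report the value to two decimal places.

rpm = 1686.67

set_propeller: D = 3.105 m, P = 2.386 m (p = P/D = 0.768438); state ← (V=0, rpm=0)
set_airspeed(48.77): V ← 48.77 m/s
throttle_to(10124): rpm ← 10124
set_airspeed(79.7): V ← 79.7 m/s
final state: V = 79.7 m/s, rpm = 10124 → n = rpm/60 = 168.733333 rev/s
target J* = 0.9131; solve J* = V/(n·D) for n: n = V/(J*·D) = 79.7/(0.9131 × 3.105) = 28.111135 rev/s
rpm = 60·n = 1686.668074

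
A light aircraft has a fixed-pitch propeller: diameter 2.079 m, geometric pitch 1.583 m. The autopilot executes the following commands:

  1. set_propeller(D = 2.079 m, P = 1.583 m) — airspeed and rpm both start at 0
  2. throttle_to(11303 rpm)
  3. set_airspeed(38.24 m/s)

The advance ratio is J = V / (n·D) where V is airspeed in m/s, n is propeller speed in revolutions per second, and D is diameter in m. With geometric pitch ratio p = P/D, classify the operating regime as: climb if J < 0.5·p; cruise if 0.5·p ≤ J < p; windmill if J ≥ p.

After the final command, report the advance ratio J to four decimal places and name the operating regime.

set_propeller: D = 2.079 m, P = 1.583 m (p = P/D = 0.761424); state ← (V=0, rpm=0)
throttle_to(11303): rpm ← 11303
set_airspeed(38.24): V ← 38.24 m/s
final state: V = 38.24 m/s, rpm = 11303 → n = rpm/60 = 188.383333 rev/s
J = V / (n·D) = 38.24 / (188.383333 × 2.079) = 0.097638
regime bands: climb J<0.3807 | cruise [0.3807, 0.7614) | windmill J≥0.7614
J = 0.0976 → climb

J = 0.0976, regime = climb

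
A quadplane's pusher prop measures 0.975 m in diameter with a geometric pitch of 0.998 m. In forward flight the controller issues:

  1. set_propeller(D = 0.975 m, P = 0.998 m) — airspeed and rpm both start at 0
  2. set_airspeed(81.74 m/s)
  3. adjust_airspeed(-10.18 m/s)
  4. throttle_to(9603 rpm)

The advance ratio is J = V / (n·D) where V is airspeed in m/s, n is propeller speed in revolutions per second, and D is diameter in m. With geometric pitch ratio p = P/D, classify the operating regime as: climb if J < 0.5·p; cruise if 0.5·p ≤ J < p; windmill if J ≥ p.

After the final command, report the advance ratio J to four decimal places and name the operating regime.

J = 0.4586, regime = climb

set_propeller: D = 0.975 m, P = 0.998 m (p = P/D = 1.023590); state ← (V=0, rpm=0)
set_airspeed(81.74): V ← 81.74 m/s
adjust_airspeed(-10.18): V ← 81.74 -10.18 = 71.56 m/s
throttle_to(9603): rpm ← 9603
final state: V = 71.56 m/s, rpm = 9603 → n = rpm/60 = 160.050000 rev/s
J = V / (n·D) = 71.56 / (160.050000 × 0.975) = 0.458575
regime bands: climb J<0.5118 | cruise [0.5118, 1.0236) | windmill J≥1.0236
J = 0.4586 → climb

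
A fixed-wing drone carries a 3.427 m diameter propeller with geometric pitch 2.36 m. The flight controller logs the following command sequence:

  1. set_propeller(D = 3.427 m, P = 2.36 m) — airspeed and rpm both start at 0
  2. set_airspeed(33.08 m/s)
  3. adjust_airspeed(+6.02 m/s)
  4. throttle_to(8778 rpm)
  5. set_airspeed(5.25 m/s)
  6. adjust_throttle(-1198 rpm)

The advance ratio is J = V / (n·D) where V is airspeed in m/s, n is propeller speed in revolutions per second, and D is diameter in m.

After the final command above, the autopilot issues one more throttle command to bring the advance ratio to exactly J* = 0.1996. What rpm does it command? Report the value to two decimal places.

set_propeller: D = 3.427 m, P = 2.36 m (p = P/D = 0.688649); state ← (V=0, rpm=0)
set_airspeed(33.08): V ← 33.08 m/s
adjust_airspeed(+6.02): V ← 33.08 +6.02 = 39.1 m/s
throttle_to(8778): rpm ← 8778
set_airspeed(5.25): V ← 5.25 m/s
adjust_throttle(-1198): rpm ← 8778 -1198 = 7580
final state: V = 5.25 m/s, rpm = 7580 → n = rpm/60 = 126.333333 rev/s
target J* = 0.1996; solve J* = V/(n·D) for n: n = V/(J*·D) = 5.25/(0.1996 × 3.427) = 7.675111 rev/s
rpm = 60·n = 460.506657

rpm = 460.51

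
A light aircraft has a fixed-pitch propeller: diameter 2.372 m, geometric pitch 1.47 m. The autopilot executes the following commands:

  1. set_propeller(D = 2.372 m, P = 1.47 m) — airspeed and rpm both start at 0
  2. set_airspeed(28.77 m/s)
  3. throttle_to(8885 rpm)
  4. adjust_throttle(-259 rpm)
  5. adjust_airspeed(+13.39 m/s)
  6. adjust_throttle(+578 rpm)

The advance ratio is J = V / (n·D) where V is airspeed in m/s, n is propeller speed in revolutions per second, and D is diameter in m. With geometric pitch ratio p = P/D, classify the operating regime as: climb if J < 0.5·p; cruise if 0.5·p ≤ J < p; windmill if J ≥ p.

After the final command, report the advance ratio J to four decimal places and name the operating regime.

set_propeller: D = 2.372 m, P = 1.47 m (p = P/D = 0.619730); state ← (V=0, rpm=0)
set_airspeed(28.77): V ← 28.77 m/s
throttle_to(8885): rpm ← 8885
adjust_throttle(-259): rpm ← 8885 -259 = 8626
adjust_airspeed(+13.39): V ← 28.77 +13.39 = 42.16 m/s
adjust_throttle(+578): rpm ← 8626 +578 = 9204
final state: V = 42.16 m/s, rpm = 9204 → n = rpm/60 = 153.400000 rev/s
J = V / (n·D) = 42.16 / (153.400000 × 2.372) = 0.115867
regime bands: climb J<0.3099 | cruise [0.3099, 0.6197) | windmill J≥0.6197
J = 0.1159 → climb

J = 0.1159, regime = climb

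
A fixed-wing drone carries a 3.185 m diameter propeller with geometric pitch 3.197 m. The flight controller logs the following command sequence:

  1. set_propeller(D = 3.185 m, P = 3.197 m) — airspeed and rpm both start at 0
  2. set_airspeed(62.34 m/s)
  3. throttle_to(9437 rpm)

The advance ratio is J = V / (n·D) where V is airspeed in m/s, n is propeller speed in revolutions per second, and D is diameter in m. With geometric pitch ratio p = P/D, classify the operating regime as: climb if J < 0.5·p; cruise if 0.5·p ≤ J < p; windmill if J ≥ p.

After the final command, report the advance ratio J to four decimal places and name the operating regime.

J = 0.1244, regime = climb

set_propeller: D = 3.185 m, P = 3.197 m (p = P/D = 1.003768); state ← (V=0, rpm=0)
set_airspeed(62.34): V ← 62.34 m/s
throttle_to(9437): rpm ← 9437
final state: V = 62.34 m/s, rpm = 9437 → n = rpm/60 = 157.283333 rev/s
J = V / (n·D) = 62.34 / (157.283333 × 3.185) = 0.124444
regime bands: climb J<0.5019 | cruise [0.5019, 1.0038) | windmill J≥1.0038
J = 0.1244 → climb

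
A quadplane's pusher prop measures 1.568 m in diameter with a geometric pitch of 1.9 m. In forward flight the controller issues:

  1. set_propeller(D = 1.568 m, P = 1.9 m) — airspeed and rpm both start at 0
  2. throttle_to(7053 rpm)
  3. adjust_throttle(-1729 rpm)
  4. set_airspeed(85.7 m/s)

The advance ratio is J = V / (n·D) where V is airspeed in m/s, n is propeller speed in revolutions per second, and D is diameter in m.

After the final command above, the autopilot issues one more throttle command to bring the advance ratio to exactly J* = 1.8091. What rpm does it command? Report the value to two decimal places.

rpm = 1812.69

set_propeller: D = 1.568 m, P = 1.9 m (p = P/D = 1.211735); state ← (V=0, rpm=0)
throttle_to(7053): rpm ← 7053
adjust_throttle(-1729): rpm ← 7053 -1729 = 5324
set_airspeed(85.7): V ← 85.7 m/s
final state: V = 85.7 m/s, rpm = 5324 → n = rpm/60 = 88.733333 rev/s
target J* = 1.8091; solve J* = V/(n·D) for n: n = V/(J*·D) = 85.7/(1.8091 × 1.568) = 30.211493 rev/s
rpm = 60·n = 1812.689589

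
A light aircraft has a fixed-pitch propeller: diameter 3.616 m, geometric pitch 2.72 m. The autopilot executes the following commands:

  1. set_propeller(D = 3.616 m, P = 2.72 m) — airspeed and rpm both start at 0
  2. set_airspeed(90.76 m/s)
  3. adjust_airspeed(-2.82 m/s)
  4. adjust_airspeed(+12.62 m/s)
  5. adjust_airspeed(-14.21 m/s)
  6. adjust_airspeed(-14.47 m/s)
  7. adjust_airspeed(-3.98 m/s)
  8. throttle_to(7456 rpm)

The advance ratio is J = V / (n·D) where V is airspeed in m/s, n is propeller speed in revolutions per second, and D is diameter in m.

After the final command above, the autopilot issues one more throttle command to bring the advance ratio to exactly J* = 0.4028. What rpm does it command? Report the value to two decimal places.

rpm = 2797.07

set_propeller: D = 3.616 m, P = 2.72 m (p = P/D = 0.752212); state ← (V=0, rpm=0)
set_airspeed(90.76): V ← 90.76 m/s
adjust_airspeed(-2.82): V ← 90.76 -2.82 = 87.94 m/s
adjust_airspeed(+12.62): V ← 87.94 +12.62 = 100.56 m/s
adjust_airspeed(-14.21): V ← 100.56 -14.21 = 86.35 m/s
adjust_airspeed(-14.47): V ← 86.35 -14.47 = 71.88 m/s
adjust_airspeed(-3.98): V ← 71.88 -3.98 = 67.9 m/s
throttle_to(7456): rpm ← 7456
final state: V = 67.9 m/s, rpm = 7456 → n = rpm/60 = 124.266667 rev/s
target J* = 0.4028; solve J* = V/(n·D) for n: n = V/(J*·D) = 67.9/(0.4028 × 3.616) = 46.617812 rev/s
rpm = 60·n = 2797.068749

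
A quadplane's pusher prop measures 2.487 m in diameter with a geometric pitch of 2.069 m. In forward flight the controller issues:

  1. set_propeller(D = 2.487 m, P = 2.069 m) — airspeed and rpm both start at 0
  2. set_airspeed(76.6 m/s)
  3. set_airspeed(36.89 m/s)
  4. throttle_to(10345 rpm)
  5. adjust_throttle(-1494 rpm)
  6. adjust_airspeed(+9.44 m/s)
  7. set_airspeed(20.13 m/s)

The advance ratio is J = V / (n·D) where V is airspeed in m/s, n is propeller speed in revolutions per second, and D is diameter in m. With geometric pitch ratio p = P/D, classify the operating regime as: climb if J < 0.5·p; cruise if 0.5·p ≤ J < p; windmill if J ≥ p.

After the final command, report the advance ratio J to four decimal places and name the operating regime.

J = 0.0549, regime = climb

set_propeller: D = 2.487 m, P = 2.069 m (p = P/D = 0.831926); state ← (V=0, rpm=0)
set_airspeed(76.6): V ← 76.6 m/s
set_airspeed(36.89): V ← 36.89 m/s
throttle_to(10345): rpm ← 10345
adjust_throttle(-1494): rpm ← 10345 -1494 = 8851
adjust_airspeed(+9.44): V ← 36.89 +9.44 = 46.33 m/s
set_airspeed(20.13): V ← 20.13 m/s
final state: V = 20.13 m/s, rpm = 8851 → n = rpm/60 = 147.516667 rev/s
J = V / (n·D) = 20.13 / (147.516667 × 2.487) = 0.054869
regime bands: climb J<0.4160 | cruise [0.4160, 0.8319) | windmill J≥0.8319
J = 0.0549 → climb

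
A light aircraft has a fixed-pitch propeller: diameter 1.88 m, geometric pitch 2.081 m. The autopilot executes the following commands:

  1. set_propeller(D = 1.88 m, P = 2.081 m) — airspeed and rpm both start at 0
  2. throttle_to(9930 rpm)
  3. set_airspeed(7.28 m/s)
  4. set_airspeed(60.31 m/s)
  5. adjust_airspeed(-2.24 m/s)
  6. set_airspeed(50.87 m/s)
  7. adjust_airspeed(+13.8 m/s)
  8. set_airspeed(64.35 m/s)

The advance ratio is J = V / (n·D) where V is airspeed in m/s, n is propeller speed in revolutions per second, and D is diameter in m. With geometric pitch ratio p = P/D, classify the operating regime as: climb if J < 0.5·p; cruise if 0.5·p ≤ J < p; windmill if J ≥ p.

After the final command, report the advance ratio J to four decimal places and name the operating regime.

set_propeller: D = 1.88 m, P = 2.081 m (p = P/D = 1.106915); state ← (V=0, rpm=0)
throttle_to(9930): rpm ← 9930
set_airspeed(7.28): V ← 7.28 m/s
set_airspeed(60.31): V ← 60.31 m/s
adjust_airspeed(-2.24): V ← 60.31 -2.24 = 58.07 m/s
set_airspeed(50.87): V ← 50.87 m/s
adjust_airspeed(+13.8): V ← 50.87 +13.8 = 64.67 m/s
set_airspeed(64.35): V ← 64.35 m/s
final state: V = 64.35 m/s, rpm = 9930 → n = rpm/60 = 165.500000 rev/s
J = V / (n·D) = 64.35 / (165.500000 × 1.88) = 0.206820
regime bands: climb J<0.5535 | cruise [0.5535, 1.1069) | windmill J≥1.1069
J = 0.2068 → climb

J = 0.2068, regime = climb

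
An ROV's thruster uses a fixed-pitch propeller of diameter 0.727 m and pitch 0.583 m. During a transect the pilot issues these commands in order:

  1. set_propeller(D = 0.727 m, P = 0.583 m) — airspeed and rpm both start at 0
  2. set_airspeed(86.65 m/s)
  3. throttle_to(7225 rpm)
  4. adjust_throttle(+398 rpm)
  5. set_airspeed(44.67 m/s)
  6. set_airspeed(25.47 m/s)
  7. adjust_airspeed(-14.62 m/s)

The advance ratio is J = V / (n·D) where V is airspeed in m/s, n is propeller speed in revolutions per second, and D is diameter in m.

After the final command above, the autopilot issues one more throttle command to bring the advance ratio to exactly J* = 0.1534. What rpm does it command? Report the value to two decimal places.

set_propeller: D = 0.727 m, P = 0.583 m (p = P/D = 0.801926); state ← (V=0, rpm=0)
set_airspeed(86.65): V ← 86.65 m/s
throttle_to(7225): rpm ← 7225
adjust_throttle(+398): rpm ← 7225 +398 = 7623
set_airspeed(44.67): V ← 44.67 m/s
set_airspeed(25.47): V ← 25.47 m/s
adjust_airspeed(-14.62): V ← 25.47 -14.62 = 10.85 m/s
final state: V = 10.85 m/s, rpm = 7623 → n = rpm/60 = 127.050000 rev/s
target J* = 0.1534; solve J* = V/(n·D) for n: n = V/(J*·D) = 10.85/(0.1534 × 0.727) = 97.290395 rev/s
rpm = 60·n = 5837.423714

rpm = 5837.42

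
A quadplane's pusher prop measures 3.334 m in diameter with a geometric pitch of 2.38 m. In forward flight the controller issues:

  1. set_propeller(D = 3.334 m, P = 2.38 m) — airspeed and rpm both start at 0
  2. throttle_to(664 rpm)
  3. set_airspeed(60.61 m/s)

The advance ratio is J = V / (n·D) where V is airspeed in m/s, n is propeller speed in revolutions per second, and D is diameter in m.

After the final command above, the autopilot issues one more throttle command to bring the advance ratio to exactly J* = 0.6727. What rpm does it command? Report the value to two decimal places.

set_propeller: D = 3.334 m, P = 2.38 m (p = P/D = 0.713857); state ← (V=0, rpm=0)
throttle_to(664): rpm ← 664
set_airspeed(60.61): V ← 60.61 m/s
final state: V = 60.61 m/s, rpm = 664 → n = rpm/60 = 11.066667 rev/s
target J* = 0.6727; solve J* = V/(n·D) for n: n = V/(J*·D) = 60.61/(0.6727 × 3.334) = 27.024475 rev/s
rpm = 60·n = 1621.468482

rpm = 1621.47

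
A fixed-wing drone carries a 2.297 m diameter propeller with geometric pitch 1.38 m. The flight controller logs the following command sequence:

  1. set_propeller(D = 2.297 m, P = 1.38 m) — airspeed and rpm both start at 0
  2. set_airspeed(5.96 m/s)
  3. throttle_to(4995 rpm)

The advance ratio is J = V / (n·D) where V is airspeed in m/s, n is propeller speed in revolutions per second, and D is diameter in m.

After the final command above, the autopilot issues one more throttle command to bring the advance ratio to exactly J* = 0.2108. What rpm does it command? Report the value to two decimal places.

rpm = 738.53

set_propeller: D = 2.297 m, P = 1.38 m (p = P/D = 0.600784); state ← (V=0, rpm=0)
set_airspeed(5.96): V ← 5.96 m/s
throttle_to(4995): rpm ← 4995
final state: V = 5.96 m/s, rpm = 4995 → n = rpm/60 = 83.250000 rev/s
target J* = 0.2108; solve J* = V/(n·D) for n: n = V/(J*·D) = 5.96/(0.2108 × 2.297) = 12.308770 rev/s
rpm = 60·n = 738.526202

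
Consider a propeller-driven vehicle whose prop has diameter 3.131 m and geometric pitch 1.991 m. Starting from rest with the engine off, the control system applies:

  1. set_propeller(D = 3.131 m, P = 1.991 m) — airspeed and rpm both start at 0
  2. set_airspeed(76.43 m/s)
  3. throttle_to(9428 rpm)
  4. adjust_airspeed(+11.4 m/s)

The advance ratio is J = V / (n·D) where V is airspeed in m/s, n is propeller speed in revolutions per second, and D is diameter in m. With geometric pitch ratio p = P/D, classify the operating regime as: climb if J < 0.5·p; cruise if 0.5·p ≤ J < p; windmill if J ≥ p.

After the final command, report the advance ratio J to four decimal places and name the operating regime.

set_propeller: D = 3.131 m, P = 1.991 m (p = P/D = 0.635899); state ← (V=0, rpm=0)
set_airspeed(76.43): V ← 76.43 m/s
throttle_to(9428): rpm ← 9428
adjust_airspeed(+11.4): V ← 76.43 +11.4 = 87.83 m/s
final state: V = 87.83 m/s, rpm = 9428 → n = rpm/60 = 157.133333 rev/s
J = V / (n·D) = 87.83 / (157.133333 × 3.131) = 0.178522
regime bands: climb J<0.3179 | cruise [0.3179, 0.6359) | windmill J≥0.6359
J = 0.1785 → climb

J = 0.1785, regime = climb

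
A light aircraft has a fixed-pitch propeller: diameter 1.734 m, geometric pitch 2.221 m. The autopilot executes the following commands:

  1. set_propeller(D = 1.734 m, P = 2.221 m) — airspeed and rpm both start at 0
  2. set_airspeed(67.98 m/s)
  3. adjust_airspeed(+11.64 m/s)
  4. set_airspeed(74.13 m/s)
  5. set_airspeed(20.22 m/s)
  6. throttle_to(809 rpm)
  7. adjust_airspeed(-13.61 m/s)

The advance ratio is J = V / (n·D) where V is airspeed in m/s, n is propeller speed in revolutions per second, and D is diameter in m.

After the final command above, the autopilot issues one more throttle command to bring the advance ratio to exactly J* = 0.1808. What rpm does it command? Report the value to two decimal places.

set_propeller: D = 1.734 m, P = 2.221 m (p = P/D = 1.280854); state ← (V=0, rpm=0)
set_airspeed(67.98): V ← 67.98 m/s
adjust_airspeed(+11.64): V ← 67.98 +11.64 = 79.62 m/s
set_airspeed(74.13): V ← 74.13 m/s
set_airspeed(20.22): V ← 20.22 m/s
throttle_to(809): rpm ← 809
adjust_airspeed(-13.61): V ← 20.22 -13.61 = 6.61 m/s
final state: V = 6.61 m/s, rpm = 809 → n = rpm/60 = 13.483333 rev/s
target J* = 0.1808; solve J* = V/(n·D) for n: n = V/(J*·D) = 6.61/(0.1808 × 1.734) = 21.084045 rev/s
rpm = 60·n = 1265.042717

rpm = 1265.04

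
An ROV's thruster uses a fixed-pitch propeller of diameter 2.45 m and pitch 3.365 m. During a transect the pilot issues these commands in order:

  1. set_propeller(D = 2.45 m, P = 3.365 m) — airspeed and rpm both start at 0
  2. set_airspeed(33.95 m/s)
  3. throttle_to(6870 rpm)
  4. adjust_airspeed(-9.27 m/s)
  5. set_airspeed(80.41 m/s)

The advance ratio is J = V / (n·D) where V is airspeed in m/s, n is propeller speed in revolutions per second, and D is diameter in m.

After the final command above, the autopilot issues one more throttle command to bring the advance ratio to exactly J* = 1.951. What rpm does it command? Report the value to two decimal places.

rpm = 1009.34

set_propeller: D = 2.45 m, P = 3.365 m (p = P/D = 1.373469); state ← (V=0, rpm=0)
set_airspeed(33.95): V ← 33.95 m/s
throttle_to(6870): rpm ← 6870
adjust_airspeed(-9.27): V ← 33.95 -9.27 = 24.68 m/s
set_airspeed(80.41): V ← 80.41 m/s
final state: V = 80.41 m/s, rpm = 6870 → n = rpm/60 = 114.500000 rev/s
target J* = 1.951; solve J* = V/(n·D) for n: n = V/(J*·D) = 80.41/(1.951 × 2.45) = 16.822352 rev/s
rpm = 60·n = 1009.341102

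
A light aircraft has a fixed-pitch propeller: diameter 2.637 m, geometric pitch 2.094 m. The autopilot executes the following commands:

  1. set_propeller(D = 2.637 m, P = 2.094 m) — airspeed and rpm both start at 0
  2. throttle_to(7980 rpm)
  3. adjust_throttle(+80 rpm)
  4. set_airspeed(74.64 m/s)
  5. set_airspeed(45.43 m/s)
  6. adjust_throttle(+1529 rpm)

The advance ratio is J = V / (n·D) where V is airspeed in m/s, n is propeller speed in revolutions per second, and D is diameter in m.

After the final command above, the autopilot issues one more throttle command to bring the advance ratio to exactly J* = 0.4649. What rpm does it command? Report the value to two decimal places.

rpm = 2223.43

set_propeller: D = 2.637 m, P = 2.094 m (p = P/D = 0.794084); state ← (V=0, rpm=0)
throttle_to(7980): rpm ← 7980
adjust_throttle(+80): rpm ← 7980 +80 = 8060
set_airspeed(74.64): V ← 74.64 m/s
set_airspeed(45.43): V ← 45.43 m/s
adjust_throttle(+1529): rpm ← 8060 +1529 = 9589
final state: V = 45.43 m/s, rpm = 9589 → n = rpm/60 = 159.816667 rev/s
target J* = 0.4649; solve J* = V/(n·D) for n: n = V/(J*·D) = 45.43/(0.4649 × 2.637) = 37.057239 rev/s
rpm = 60·n = 2223.434352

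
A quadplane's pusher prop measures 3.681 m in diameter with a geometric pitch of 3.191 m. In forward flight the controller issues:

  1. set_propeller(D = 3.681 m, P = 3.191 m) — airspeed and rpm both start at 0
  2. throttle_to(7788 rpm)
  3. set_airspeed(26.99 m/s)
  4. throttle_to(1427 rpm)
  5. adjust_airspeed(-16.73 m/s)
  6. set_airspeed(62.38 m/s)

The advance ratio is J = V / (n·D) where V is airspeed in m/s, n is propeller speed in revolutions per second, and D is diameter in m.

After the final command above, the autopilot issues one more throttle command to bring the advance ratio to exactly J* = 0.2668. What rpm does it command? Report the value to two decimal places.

set_propeller: D = 3.681 m, P = 3.191 m (p = P/D = 0.866884); state ← (V=0, rpm=0)
throttle_to(7788): rpm ← 7788
set_airspeed(26.99): V ← 26.99 m/s
throttle_to(1427): rpm ← 1427
adjust_airspeed(-16.73): V ← 26.99 -16.73 = 10.26 m/s
set_airspeed(62.38): V ← 62.38 m/s
final state: V = 62.38 m/s, rpm = 1427 → n = rpm/60 = 23.783333 rev/s
target J* = 0.2668; solve J* = V/(n·D) for n: n = V/(J*·D) = 62.38/(0.2668 × 3.681) = 63.517548 rev/s
rpm = 60·n = 3811.052909

rpm = 3811.05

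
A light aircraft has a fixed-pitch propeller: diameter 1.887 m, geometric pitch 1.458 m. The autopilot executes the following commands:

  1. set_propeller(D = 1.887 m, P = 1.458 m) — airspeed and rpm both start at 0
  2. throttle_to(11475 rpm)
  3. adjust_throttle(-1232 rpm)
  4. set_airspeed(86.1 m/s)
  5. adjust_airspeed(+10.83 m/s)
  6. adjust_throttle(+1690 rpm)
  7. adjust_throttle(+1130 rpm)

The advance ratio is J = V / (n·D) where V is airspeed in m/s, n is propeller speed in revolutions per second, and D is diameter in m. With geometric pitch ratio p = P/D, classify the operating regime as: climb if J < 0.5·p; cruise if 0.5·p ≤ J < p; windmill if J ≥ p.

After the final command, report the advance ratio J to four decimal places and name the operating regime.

J = 0.2359, regime = climb

set_propeller: D = 1.887 m, P = 1.458 m (p = P/D = 0.772655); state ← (V=0, rpm=0)
throttle_to(11475): rpm ← 11475
adjust_throttle(-1232): rpm ← 11475 -1232 = 10243
set_airspeed(86.1): V ← 86.1 m/s
adjust_airspeed(+10.83): V ← 86.1 +10.83 = 96.93 m/s
adjust_throttle(+1690): rpm ← 10243 +1690 = 11933
adjust_throttle(+1130): rpm ← 11933 +1130 = 13063
final state: V = 96.93 m/s, rpm = 13063 → n = rpm/60 = 217.716667 rev/s
J = V / (n·D) = 96.93 / (217.716667 × 1.887) = 0.235936
regime bands: climb J<0.3863 | cruise [0.3863, 0.7727) | windmill J≥0.7727
J = 0.2359 → climb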